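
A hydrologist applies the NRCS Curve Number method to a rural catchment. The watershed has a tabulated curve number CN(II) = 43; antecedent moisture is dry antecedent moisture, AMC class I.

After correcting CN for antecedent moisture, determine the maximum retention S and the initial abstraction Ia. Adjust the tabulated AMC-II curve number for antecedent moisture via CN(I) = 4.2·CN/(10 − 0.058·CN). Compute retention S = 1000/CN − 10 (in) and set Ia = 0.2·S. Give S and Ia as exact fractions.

Adjust CN=43 to AMC I: 4.2·43/(10 − 0.058·43) → (903/5) ÷ (3753/500) = 30100/1251 ≈ 24.061
Max retention: S = 1000/(30100/1251) − 10 = 9500/301 in (≈ 31.561 in)
Ia = 0.2·(9500/301) = 1900/301 in ≈ 6.312 in

S = 9500/301 in ≈ 31.561 in; Ia = 1900/301 in ≈ 6.312 in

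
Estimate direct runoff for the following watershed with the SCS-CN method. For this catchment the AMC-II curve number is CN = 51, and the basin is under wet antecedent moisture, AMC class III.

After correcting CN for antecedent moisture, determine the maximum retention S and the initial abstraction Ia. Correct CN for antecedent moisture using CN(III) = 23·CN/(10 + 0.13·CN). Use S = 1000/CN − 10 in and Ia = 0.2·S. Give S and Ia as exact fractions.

S = 4900/1173 in ≈ 4.177 in; Ia = 980/1173 in ≈ 0.835 in

CN(III) from CN(II)=51: (23·51)/(10 + 0.13·51) = 117300/1663 ≈ 70.535
Max retention: S = 1000/(117300/1663) − 10 = 4900/1173 in (≈ 4.177 in)
Ia = 0.2S: 0.2·4.177 = 0.835 in (exactly 980/1173)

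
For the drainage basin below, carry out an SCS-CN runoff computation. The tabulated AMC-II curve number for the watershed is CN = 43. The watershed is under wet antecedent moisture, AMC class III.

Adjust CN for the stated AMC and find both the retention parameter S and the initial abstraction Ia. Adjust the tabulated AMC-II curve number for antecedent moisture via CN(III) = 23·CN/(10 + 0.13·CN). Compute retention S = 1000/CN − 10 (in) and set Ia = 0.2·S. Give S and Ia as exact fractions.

Adjust CN=43 to AMC III: 23·43/(10 + 0.13·43) → 989 ÷ (1559/100) = 98900/1559 ≈ 63.438
Max retention: S = 1000/(98900/1559) − 10 = 5700/989 in (≈ 5.763 in)
Ia = 0.2·(5700/989) = 1140/989 in ≈ 1.153 in

S = 5700/989 in ≈ 5.763 in; Ia = 1140/989 in ≈ 1.153 in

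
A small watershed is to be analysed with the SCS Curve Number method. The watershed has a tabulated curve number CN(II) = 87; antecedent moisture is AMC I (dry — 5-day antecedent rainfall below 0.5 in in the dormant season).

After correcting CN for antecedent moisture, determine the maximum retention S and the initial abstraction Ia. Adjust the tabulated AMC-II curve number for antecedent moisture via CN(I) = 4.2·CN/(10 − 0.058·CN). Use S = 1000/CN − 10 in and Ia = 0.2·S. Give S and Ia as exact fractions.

CN(I) from CN(II)=87: (4.2·87)/(10 − 0.058·87) = 182700/2477 ≈ 73.759
S = 1000/(182700/2477) − 10 = 6500/1827 in ≈ 3.558 in
Initial abstraction Ia = S/5 = (6500/1827)/5 = 1300/1827 ≈ 0.712 in

S = 6500/1827 in ≈ 3.558 in; Ia = 1300/1827 in ≈ 0.712 in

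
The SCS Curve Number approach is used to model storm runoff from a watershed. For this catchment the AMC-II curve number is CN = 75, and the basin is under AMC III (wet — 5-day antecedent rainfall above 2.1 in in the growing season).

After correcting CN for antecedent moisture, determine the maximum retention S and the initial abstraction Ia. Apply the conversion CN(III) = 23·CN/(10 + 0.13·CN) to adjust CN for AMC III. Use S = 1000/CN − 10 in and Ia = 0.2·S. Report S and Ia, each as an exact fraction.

S = 100/69 in ≈ 1.449 in; Ia = 20/69 in ≈ 0.290 in

CN(III) from CN(II)=75: (23·75)/(10 + 0.13·75) = 6900/79 ≈ 87.342
Retention S: 1000/CN − 10 with CN=87.342 → S = 100/69 ≈ 1.449 in
Ia = 0.2·(100/69) = 20/69 in ≈ 0.290 in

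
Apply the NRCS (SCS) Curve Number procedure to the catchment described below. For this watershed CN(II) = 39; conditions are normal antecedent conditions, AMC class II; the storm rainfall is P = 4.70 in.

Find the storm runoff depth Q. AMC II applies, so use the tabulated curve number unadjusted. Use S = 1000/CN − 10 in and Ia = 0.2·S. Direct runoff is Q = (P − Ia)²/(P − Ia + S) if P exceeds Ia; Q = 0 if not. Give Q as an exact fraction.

Average conditions: CN = 39 (no AMC adjustment).
Retention S: 1000/CN − 10 with CN=39.000 → S = 610/39 ≈ 15.641 in
Initial abstraction Ia = S/5 = (610/39)/5 = 122/39 ≈ 3.128 in
Excess rainfall: 4.700 − 3.128 = 1.572 in; P > Ia so Q > 0
Q = (613/390)²/((613/390) + 610/39) = (375769/152100)/(6713/390) = 375769/2618070 in ≈ 0.144 in

Q = 375769/2618070 in ≈ 0.144 in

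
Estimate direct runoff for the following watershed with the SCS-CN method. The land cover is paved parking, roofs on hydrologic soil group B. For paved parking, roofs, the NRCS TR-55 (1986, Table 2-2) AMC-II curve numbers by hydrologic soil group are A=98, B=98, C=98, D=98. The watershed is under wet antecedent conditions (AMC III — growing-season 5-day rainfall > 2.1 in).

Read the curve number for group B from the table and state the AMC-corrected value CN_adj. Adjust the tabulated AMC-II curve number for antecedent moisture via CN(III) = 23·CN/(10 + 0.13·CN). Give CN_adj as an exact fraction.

NRCS table: paved parking, roofs, soil group B → CN(II) = 98
Wet (AMC III): CN(III) = 23·98/(10 + 0.13·98) = 2254/(1137/50) = 112700/1137 ≈ 99.120

CN_adj = 112700/1137 ≈ 99.120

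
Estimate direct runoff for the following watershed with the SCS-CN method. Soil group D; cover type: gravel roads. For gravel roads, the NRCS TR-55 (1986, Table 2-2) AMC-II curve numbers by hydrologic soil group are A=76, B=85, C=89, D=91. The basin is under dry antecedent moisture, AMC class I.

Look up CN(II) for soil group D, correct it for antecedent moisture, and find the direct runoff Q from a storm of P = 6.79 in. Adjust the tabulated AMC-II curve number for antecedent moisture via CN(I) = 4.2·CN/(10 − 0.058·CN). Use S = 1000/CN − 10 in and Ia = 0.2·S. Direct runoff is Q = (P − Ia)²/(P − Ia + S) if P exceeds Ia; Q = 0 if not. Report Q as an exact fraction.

NRCS table: gravel roads, soil group D → CN(II) = 91
Adjust CN=91 to AMC I: 4.2·91/(10 − 0.058·91) → (1911/5) ÷ (2361/500) = 63700/787 ≈ 80.940
S = 1000/(63700/787) − 10 = 1500/637 in ≈ 2.355 in
Ia = 0.2·(1500/637) = 300/637 in ≈ 0.471 in
P − Ia = 6.790 − 0.471 = 402523/63700 ≈ 6.319 in (> 0, runoff occurs)
Q = (402523/63700)²/((402523/63700) + 1500/637) = (162024765529/4057690000)/(552523/63700) = 162024765529/35195715100 in ≈ 4.604 in

Q = 162024765529/35195715100 in ≈ 4.604 in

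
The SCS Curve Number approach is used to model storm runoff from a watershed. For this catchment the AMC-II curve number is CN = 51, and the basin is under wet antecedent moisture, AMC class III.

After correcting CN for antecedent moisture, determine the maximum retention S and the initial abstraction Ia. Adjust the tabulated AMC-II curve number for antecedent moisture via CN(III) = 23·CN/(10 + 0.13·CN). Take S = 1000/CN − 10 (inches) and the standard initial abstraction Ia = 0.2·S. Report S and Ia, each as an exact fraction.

Wet (AMC III): CN(III) = 23·51/(10 + 0.13·51) = 1173/(1663/100) = 117300/1663 ≈ 70.535
Max retention: S = 1000/(117300/1663) − 10 = 4900/1173 in (≈ 4.177 in)
Ia = 0.2·(4900/1173) = 980/1173 in ≈ 0.835 in

S = 4900/1173 in ≈ 4.177 in; Ia = 980/1173 in ≈ 0.835 in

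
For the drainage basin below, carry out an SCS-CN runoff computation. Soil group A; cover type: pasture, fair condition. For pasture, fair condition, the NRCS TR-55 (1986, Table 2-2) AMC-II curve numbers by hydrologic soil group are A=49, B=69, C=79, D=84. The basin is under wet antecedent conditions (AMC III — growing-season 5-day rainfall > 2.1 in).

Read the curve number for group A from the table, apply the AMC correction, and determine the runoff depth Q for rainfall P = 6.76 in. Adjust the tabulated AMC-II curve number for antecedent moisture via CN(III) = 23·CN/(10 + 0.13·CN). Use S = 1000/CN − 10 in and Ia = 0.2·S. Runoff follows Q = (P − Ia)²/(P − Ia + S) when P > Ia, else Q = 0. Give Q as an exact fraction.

NRCS table: pasture, fair condition, soil group A → CN(II) = 49
Adjust CN=49 to AMC III: 23·49/(10 + 0.13·49) → 1127 ÷ (1637/100) = 112700/1637 ≈ 68.845
Max retention: S = 1000/(112700/1637) − 10 = 5100/1127 in (≈ 4.525 in)
Ia = 0.2·(5100/1127) = 1020/1127 in ≈ 0.905 in
P − Ia = 6.760 − 0.905 = 164963/28175 ≈ 5.855 in (> 0, runoff occurs)
Runoff Q = (P−Ia)²/(P−Ia+S) = (5.855)²/(5.855+4.525) = 27212791369/8240145025 ≈ 3.302 in

Q = 27212791369/8240145025 in ≈ 3.302 in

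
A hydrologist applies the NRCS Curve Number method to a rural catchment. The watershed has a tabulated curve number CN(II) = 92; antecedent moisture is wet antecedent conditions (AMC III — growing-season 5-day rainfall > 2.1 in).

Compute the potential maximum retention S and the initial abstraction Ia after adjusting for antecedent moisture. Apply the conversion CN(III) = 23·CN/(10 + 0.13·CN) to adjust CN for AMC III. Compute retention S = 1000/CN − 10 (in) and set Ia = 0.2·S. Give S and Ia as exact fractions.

S = 200/529 in ≈ 0.378 in; Ia = 40/529 in ≈ 0.076 in

Adjust CN=92 to AMC III: 23·92/(10 + 0.13·92) → 2116 ÷ (549/25) = 52900/549 ≈ 96.357
Retention S: 1000/CN − 10 with CN=96.357 → S = 200/529 ≈ 0.378 in
Ia = 0.2·(200/529) = 40/529 in ≈ 0.076 in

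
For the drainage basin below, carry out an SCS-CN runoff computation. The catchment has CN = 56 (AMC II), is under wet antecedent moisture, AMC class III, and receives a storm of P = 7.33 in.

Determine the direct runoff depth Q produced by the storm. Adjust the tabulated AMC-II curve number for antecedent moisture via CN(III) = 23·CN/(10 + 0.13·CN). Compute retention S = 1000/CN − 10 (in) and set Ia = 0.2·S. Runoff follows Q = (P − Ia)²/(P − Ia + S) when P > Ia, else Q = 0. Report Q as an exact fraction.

Q = 11451782169/2608409300 in ≈ 4.390 in

Adjust CN=56 to AMC III: 23·56/(10 + 0.13·56) → 1288 ÷ (432/25) = 4025/54 ≈ 74.537
S = 1000/(4025/54) − 10 = 550/161 in ≈ 3.416 in
Ia = 0.2S: 0.2·3.416 = 0.683 in (exactly 110/161)
P − Ia = 7.330 − 0.683 = 107013/16100 ≈ 6.647 in (> 0, runoff occurs)
Runoff Q = (P−Ia)²/(P−Ia+S) = (6.647)²/(6.647+3.416) = 11451782169/2608409300 ≈ 4.390 in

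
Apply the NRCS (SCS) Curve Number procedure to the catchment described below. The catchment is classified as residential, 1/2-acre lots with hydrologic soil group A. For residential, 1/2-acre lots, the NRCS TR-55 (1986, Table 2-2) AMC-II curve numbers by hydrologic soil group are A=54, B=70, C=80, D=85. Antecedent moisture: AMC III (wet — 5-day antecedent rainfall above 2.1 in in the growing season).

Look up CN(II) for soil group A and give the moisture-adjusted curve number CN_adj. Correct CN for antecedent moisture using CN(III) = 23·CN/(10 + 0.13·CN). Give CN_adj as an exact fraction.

CN_adj = 2700/37 ≈ 72.973

NRCS table: residential, 1/2-acre lots, soil group A → CN(II) = 54
CN(III) from CN(II)=54: (23·54)/(10 + 0.13·54) = 2700/37 ≈ 72.973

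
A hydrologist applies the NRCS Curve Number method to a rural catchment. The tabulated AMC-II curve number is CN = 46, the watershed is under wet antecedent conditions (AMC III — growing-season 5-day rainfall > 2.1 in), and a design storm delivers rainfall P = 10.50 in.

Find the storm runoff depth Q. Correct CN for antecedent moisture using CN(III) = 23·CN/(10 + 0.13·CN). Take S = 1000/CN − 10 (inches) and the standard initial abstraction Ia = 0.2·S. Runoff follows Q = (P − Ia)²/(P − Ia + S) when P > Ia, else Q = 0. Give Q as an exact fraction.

Wet (AMC III): CN(III) = 23·46/(10 + 0.13·46) = 1058/(799/50) = 52900/799 ≈ 66.208
Retention S: 1000/CN − 10 with CN=66.208 → S = 2700/529 ≈ 5.104 in
Ia = 0.2·(2700/529) = 540/529 in ≈ 1.021 in
Excess rainfall: 10.500 − 1.021 = 9.479 in; P > Ia so Q > 0
Runoff Q = (P−Ia)²/(P−Ia+S) = (9.479)²/(9.479+5.104) = 33526947/5441294 ≈ 6.162 in

Q = 33526947/5441294 in ≈ 6.162 in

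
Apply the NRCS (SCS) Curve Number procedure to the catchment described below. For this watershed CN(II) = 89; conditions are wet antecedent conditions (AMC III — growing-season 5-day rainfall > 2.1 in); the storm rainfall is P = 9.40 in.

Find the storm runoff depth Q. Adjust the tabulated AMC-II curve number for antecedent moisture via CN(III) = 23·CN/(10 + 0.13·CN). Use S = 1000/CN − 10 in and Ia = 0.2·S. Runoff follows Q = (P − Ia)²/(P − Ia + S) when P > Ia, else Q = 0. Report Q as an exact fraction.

Wet (AMC III): CN(III) = 23·89/(10 + 0.13·89) = 2047/(2157/100) = 204700/2157 ≈ 94.900
Max retention: S = 1000/(204700/2157) − 10 = 1100/2047 in (≈ 0.537 in)
Ia = 0.2S: 0.2·0.537 = 0.107 in (exactly 220/2047)
P − Ia = 9.400 − 0.107 = 95109/10235 ≈ 9.293 in (> 0, runoff occurs)
Q: (95109/10235)² ÷ (100609/10235) = 9045721881/1029733115 in (≈ 8.785 in)

Q = 9045721881/1029733115 in ≈ 8.785 in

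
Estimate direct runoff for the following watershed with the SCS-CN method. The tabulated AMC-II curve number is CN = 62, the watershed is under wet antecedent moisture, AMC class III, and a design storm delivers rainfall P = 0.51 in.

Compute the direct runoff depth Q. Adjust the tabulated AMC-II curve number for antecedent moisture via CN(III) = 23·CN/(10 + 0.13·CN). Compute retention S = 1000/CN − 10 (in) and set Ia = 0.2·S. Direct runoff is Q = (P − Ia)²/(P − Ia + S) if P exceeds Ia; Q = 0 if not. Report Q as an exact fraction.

Q = 0 in ≈ 0.000 in

Adjust CN=62 to AMC III: 23·62/(10 + 0.13·62) → 1426 ÷ (903/50) = 71300/903 ≈ 78.959
Max retention: S = 1000/(71300/903) − 10 = 1900/713 in (≈ 2.665 in)
Ia = 0.2S: 0.2·2.665 = 0.533 in (exactly 380/713)
P = 0.510 ≤ Ia = 0.533 in: entire storm abstracted, Q = 0.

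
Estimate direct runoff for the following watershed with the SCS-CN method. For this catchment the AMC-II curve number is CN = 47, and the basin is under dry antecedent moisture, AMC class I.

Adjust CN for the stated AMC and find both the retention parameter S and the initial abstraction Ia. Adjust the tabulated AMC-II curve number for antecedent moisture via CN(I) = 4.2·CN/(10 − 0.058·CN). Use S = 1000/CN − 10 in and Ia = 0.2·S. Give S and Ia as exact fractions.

CN(I) from CN(II)=47: (4.2·47)/(10 − 0.058·47) = 98700/3637 ≈ 27.138
Retention S: 1000/CN − 10 with CN=27.138 → S = 26500/987 ≈ 26.849 in
Ia = 0.2·(26500/987) = 5300/987 in ≈ 5.370 in

S = 26500/987 in ≈ 26.849 in; Ia = 5300/987 in ≈ 5.370 in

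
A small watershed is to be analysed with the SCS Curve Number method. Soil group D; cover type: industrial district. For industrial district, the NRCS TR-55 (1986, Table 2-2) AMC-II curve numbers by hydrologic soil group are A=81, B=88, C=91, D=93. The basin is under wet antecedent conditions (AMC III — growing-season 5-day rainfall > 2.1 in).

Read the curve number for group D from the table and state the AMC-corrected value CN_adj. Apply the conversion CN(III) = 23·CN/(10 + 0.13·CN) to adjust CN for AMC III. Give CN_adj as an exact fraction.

NRCS table: industrial district, soil group D → CN(II) = 93
Adjust CN=93 to AMC III: 23·93/(10 + 0.13·93) → 2139 ÷ (2209/100) = 213900/2209 ≈ 96.831

CN_adj = 213900/2209 ≈ 96.831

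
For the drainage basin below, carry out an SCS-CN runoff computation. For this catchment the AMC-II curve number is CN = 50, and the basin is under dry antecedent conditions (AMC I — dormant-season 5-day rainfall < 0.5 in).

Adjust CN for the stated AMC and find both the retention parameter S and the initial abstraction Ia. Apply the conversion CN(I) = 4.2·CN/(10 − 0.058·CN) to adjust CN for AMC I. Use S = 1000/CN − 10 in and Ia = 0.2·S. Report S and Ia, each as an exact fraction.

S = 500/21 in ≈ 23.810 in; Ia = 100/21 in ≈ 4.762 in

Dry (AMC I): CN(I) = 4.2·50/(10 − 0.058·50) = 210/(71/10) = 2100/71 ≈ 29.577
Retention S: 1000/CN − 10 with CN=29.577 → S = 500/21 ≈ 23.810 in
Ia = 0.2S: 0.2·23.810 = 4.762 in (exactly 100/21)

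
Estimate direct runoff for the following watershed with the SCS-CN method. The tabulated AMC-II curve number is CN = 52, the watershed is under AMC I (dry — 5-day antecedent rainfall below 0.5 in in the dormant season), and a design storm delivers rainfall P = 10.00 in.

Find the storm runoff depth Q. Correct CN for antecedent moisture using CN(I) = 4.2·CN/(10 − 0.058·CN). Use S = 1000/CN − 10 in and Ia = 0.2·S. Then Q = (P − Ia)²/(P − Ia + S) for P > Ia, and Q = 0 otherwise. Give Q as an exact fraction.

Q = 26010/22841 in ≈ 1.139 in

Dry (AMC I): CN(I) = 4.2·52/(10 − 0.058·52) = (1092/5)/(873/125) = 9100/291 ≈ 31.271
Retention S: 1000/CN − 10 with CN=31.271 → S = 2000/91 ≈ 21.978 in
Initial abstraction Ia = S/5 = (2000/91)/5 = 400/91 ≈ 4.396 in
Excess rainfall: 10.000 − 4.396 = 5.604 in; P > Ia so Q > 0
Q: (510/91)² ÷ (2510/91) = 26010/22841 in (≈ 1.139 in)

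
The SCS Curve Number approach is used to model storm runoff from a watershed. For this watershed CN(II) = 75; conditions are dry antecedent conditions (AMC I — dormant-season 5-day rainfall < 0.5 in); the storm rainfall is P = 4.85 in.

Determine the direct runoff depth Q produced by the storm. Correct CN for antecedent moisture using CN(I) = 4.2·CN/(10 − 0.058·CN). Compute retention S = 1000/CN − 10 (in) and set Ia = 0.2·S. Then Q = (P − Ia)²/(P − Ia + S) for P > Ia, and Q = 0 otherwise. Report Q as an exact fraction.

Q = 16900321/17779860 in ≈ 0.951 in

CN(I) from CN(II)=75: (4.2·75)/(10 − 0.058·75) = 6300/113 ≈ 55.752
Retention S: 1000/CN − 10 with CN=55.752 → S = 500/63 ≈ 7.937 in
Ia = 0.2S: 0.2·7.937 = 1.587 in (exactly 100/63)
P − Ia = 4.850 − 1.587 = 4111/1260 ≈ 3.263 in (> 0, runoff occurs)
Q: (4111/1260)² ÷ (14111/1260) = 16900321/17779860 in (≈ 0.951 in)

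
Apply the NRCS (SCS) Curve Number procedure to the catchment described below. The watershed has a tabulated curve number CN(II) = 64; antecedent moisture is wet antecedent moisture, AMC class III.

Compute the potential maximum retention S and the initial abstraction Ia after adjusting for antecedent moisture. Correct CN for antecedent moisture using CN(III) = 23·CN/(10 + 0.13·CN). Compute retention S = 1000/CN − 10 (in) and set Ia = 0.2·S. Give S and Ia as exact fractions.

Adjust CN=64 to AMC III: 23·64/(10 + 0.13·64) → 1472 ÷ (458/25) = 18400/229 ≈ 80.349
Retention S: 1000/CN − 10 with CN=80.349 → S = 225/92 ≈ 2.446 in
Initial abstraction Ia = S/5 = (225/92)/5 = 45/92 ≈ 0.489 in

S = 225/92 in ≈ 2.446 in; Ia = 45/92 in ≈ 0.489 in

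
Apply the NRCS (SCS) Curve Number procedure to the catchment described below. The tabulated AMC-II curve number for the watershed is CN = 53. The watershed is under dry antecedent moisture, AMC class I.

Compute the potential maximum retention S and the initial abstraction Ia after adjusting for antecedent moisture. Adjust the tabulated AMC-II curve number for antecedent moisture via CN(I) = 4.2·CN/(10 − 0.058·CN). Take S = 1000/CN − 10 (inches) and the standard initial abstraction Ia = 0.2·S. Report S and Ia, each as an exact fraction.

Adjust CN=53 to AMC I: 4.2·53/(10 − 0.058·53) → (1113/5) ÷ (3463/500) = 111300/3463 ≈ 32.140
S = 1000/(111300/3463) − 10 = 23500/1113 in ≈ 21.114 in
Ia = 0.2·(23500/1113) = 4700/1113 in ≈ 4.223 in

S = 23500/1113 in ≈ 21.114 in; Ia = 4700/1113 in ≈ 4.223 in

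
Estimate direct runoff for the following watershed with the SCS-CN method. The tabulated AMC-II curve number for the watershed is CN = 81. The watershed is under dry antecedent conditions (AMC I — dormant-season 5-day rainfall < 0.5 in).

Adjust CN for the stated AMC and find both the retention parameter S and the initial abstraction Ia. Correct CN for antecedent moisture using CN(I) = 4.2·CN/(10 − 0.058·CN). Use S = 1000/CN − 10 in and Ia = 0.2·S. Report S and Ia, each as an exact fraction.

Dry (AMC I): CN(I) = 4.2·81/(10 − 0.058·81) = (1701/5)/(2651/500) = 170100/2651 ≈ 64.164
S = 1000/(170100/2651) − 10 = 9500/1701 in ≈ 5.585 in
Ia = 0.2·(9500/1701) = 1900/1701 in ≈ 1.117 in

S = 9500/1701 in ≈ 5.585 in; Ia = 1900/1701 in ≈ 1.117 in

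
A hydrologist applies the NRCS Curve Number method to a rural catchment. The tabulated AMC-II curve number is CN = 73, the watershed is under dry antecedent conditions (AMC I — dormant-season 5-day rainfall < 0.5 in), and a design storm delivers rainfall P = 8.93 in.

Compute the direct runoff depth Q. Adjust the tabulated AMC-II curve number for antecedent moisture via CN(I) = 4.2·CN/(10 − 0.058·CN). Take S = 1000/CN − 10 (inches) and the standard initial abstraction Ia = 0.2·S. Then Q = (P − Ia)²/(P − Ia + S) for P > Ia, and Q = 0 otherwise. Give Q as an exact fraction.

Dry (AMC I): CN(I) = 4.2·73/(10 − 0.058·73) = (1533/5)/(2883/500) = 51100/961 ≈ 53.174
Retention S: 1000/CN − 10 with CN=53.174 → S = 4500/511 ≈ 8.806 in
Initial abstraction Ia = S/5 = (4500/511)/5 = 900/511 ≈ 1.761 in
P − Ia = 8.930 − 1.761 = 366323/51100 ≈ 7.169 in (> 0, runoff occurs)
Q = (366323/51100)²/((366323/51100) + 4500/511) = (134192540329/2611210000)/(816323/51100) = 134192540329/41714105300 in ≈ 3.217 in

Q = 134192540329/41714105300 in ≈ 3.217 in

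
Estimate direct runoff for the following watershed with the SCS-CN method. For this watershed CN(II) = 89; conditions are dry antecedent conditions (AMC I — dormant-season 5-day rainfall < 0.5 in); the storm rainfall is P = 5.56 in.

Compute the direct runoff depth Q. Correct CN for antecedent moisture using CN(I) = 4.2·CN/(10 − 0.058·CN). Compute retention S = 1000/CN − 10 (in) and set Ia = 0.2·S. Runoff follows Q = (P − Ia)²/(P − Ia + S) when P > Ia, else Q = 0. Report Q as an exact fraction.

CN(I) from CN(II)=89: (4.2·89)/(10 − 0.058·89) = 186900/2419 ≈ 77.263
Max retention: S = 1000/(186900/2419) − 10 = 5500/1869 in (≈ 2.943 in)
Ia = 0.2S: 0.2·2.943 = 0.589 in (exactly 1100/1869)
Excess rainfall: 5.560 − 0.589 = 4.971 in; P > Ia so Q > 0
Q: (232291/46725)² ÷ (369791/46725) = 53959108681/17278484475 in (≈ 3.123 in)

Q = 53959108681/17278484475 in ≈ 3.123 in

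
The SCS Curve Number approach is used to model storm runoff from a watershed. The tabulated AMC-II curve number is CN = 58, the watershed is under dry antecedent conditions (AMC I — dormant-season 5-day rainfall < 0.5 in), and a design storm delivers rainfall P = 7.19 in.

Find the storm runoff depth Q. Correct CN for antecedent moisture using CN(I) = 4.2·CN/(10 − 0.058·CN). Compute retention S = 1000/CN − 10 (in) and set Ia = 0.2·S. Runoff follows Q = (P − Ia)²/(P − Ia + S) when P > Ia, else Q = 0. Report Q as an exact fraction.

CN(I) from CN(II)=58: (4.2·58)/(10 − 0.058·58) = 2900/79 ≈ 36.709
Max retention: S = 1000/(2900/79) − 10 = 500/29 in (≈ 17.241 in)
Ia = 0.2S: 0.2·17.241 = 3.448 in (exactly 100/29)
Since P=7.190 > Ia=3.448: effective rainfall P−Ia = 10851/2900 in
Q: (10851/2900)² ÷ (60851/2900) = 117744201/176467900 in (≈ 0.667 in)

Q = 117744201/176467900 in ≈ 0.667 in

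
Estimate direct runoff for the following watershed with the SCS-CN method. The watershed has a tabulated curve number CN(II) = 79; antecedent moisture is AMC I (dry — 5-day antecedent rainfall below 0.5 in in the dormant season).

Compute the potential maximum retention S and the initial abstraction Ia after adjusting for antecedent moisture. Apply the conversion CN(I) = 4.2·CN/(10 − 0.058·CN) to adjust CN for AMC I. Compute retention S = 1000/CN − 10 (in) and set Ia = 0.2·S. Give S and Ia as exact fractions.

S = 500/79 in ≈ 6.329 in; Ia = 100/79 in ≈ 1.266 in

CN(I) from CN(II)=79: (4.2·79)/(10 − 0.058·79) = 7900/129 ≈ 61.240
Max retention: S = 1000/(7900/129) − 10 = 500/79 in (≈ 6.329 in)
Ia = 0.2S: 0.2·6.329 = 1.266 in (exactly 100/79)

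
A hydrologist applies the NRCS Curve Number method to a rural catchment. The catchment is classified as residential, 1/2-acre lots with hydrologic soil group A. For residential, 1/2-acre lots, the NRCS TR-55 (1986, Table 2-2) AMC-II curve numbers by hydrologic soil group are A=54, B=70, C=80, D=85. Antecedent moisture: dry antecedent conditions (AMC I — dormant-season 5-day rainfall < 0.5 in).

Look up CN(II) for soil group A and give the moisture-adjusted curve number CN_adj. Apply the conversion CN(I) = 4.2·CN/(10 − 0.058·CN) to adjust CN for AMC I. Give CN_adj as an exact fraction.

CN_adj = 56700/1717 ≈ 33.023

NRCS table: residential, 1/2-acre lots, soil group A → CN(II) = 54
CN(I) from CN(II)=54: (4.2·54)/(10 − 0.058·54) = 56700/1717 ≈ 33.023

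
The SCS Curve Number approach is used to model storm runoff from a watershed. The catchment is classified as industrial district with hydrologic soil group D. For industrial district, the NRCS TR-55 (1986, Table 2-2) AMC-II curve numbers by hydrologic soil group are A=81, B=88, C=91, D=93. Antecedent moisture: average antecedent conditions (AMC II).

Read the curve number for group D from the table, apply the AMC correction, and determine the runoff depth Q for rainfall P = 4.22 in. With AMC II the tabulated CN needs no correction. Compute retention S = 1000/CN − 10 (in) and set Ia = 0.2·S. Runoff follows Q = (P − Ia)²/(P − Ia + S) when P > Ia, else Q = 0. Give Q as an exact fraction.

Q = 358079929/104266950 in ≈ 3.434 in

NRCS table: industrial district, soil group D → CN(II) = 93
CN(II) = 93; AMC II needs no correction.
Max retention: S = 1000/93 − 10 = 70/93 in (≈ 0.753 in)
Ia = 0.2S: 0.2·0.753 = 0.151 in (exactly 14/93)
P − Ia = 4.220 − 0.151 = 18923/4650 ≈ 4.069 in (> 0, runoff occurs)
Runoff Q = (P−Ia)²/(P−Ia+S) = (4.069)²/(4.069+0.753) = 358079929/104266950 ≈ 3.434 in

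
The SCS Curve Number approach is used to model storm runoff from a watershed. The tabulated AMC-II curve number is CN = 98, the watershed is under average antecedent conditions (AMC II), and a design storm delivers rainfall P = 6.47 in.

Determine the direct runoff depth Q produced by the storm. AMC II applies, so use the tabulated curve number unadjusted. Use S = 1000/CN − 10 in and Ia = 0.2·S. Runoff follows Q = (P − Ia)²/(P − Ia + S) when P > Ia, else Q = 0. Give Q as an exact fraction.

Q = 992439009/159264700 in ≈ 6.231 in

Average conditions: CN = 98 (no AMC adjustment).
Retention S: 1000/CN − 10 with CN=98.000 → S = 10/49 ≈ 0.204 in
Initial abstraction Ia = S/5 = (10/49)/5 = 2/49 ≈ 0.041 in
P − Ia = 6.470 − 0.041 = 31503/4900 ≈ 6.429 in (> 0, runoff occurs)
Runoff Q = (P−Ia)²/(P−Ia+S) = (6.429)²/(6.429+0.204) = 992439009/159264700 ≈ 6.231 in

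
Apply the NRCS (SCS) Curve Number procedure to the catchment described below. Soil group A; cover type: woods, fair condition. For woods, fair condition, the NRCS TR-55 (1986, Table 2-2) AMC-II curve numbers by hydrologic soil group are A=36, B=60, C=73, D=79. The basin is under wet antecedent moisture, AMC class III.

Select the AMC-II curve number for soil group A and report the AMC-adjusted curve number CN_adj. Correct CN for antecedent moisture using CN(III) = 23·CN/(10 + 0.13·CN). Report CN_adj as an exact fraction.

NRCS table: woods, fair condition, soil group A → CN(II) = 36
Wet (AMC III): CN(III) = 23·36/(10 + 0.13·36) = 828/(367/25) = 20700/367 ≈ 56.403

CN_adj = 20700/367 ≈ 56.403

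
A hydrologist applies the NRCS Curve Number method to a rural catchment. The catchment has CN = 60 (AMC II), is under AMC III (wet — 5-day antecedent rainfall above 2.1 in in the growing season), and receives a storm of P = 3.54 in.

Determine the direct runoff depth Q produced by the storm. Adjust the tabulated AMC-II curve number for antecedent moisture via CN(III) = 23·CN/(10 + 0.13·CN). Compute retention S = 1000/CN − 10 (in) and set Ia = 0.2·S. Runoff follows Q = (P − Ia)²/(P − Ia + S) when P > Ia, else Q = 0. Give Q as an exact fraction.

CN(III) from CN(II)=60: (23·60)/(10 + 0.13·60) = 6900/89 ≈ 77.528
Max retention: S = 1000/(6900/89) − 10 = 200/69 in (≈ 2.899 in)
Ia = 0.2·(200/69) = 40/69 in ≈ 0.580 in
Excess rainfall: 3.540 − 0.580 = 2.960 in; P > Ia so Q > 0
Q = (10213/3450)²/((10213/3450) + 200/69) = (104305369/11902500)/(20213/3450) = 104305369/69734850 in ≈ 1.496 in

Q = 104305369/69734850 in ≈ 1.496 in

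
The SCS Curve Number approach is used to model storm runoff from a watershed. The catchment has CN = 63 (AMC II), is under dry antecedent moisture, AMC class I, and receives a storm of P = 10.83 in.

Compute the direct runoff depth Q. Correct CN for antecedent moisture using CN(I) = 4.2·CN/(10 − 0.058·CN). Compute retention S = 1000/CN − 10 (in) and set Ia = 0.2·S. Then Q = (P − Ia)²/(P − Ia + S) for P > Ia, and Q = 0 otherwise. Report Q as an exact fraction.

Q = 1129562970481/385364630700 in ≈ 2.931 in

Adjust CN=63 to AMC I: 4.2·63/(10 − 0.058·63) → (1323/5) ÷ (3173/500) = 132300/3173 ≈ 41.696
S = 1000/(132300/3173) − 10 = 18500/1323 in ≈ 13.983 in
Initial abstraction Ia = S/5 = (18500/1323)/5 = 3700/1323 ≈ 2.797 in
P − Ia = 10.830 − 2.797 = 1062809/132300 ≈ 8.033 in (> 0, runoff occurs)
Q: (1062809/132300)² ÷ (2912809/132300) = 1129562970481/385364630700 in (≈ 2.931 in)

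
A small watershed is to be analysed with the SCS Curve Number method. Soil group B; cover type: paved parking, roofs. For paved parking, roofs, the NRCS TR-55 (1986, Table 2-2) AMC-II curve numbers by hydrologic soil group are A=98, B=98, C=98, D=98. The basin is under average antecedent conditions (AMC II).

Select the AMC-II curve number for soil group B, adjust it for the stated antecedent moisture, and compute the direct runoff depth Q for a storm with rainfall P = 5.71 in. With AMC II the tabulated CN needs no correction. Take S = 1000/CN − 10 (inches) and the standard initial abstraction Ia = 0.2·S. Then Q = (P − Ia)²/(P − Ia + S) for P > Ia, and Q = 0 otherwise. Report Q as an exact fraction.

Q = 771672841/141017100 in ≈ 5.472 in

NRCS table: paved parking, roofs, soil group B → CN(II) = 98
Average conditions: CN = 98 (no AMC adjustment).
S = 1000/98 − 10 = 10/49 in ≈ 0.204 in
Initial abstraction Ia = S/5 = (10/49)/5 = 2/49 ≈ 0.041 in
P − Ia = 5.710 − 0.041 = 27779/4900 ≈ 5.669 in (> 0, runoff occurs)
Q = (27779/4900)²/((27779/4900) + 10/49) = (771672841/24010000)/(28779/4900) = 771672841/141017100 in ≈ 5.472 in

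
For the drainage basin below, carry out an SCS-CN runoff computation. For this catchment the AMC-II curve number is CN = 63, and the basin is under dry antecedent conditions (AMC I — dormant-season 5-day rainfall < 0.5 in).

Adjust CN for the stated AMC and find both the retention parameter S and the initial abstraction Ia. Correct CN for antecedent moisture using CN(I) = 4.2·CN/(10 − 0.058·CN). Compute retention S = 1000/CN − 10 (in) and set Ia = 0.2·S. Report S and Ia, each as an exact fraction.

Adjust CN=63 to AMC I: 4.2·63/(10 − 0.058·63) → (1323/5) ÷ (3173/500) = 132300/3173 ≈ 41.696
S = 1000/(132300/3173) − 10 = 18500/1323 in ≈ 13.983 in
Initial abstraction Ia = S/5 = (18500/1323)/5 = 3700/1323 ≈ 2.797 in

S = 18500/1323 in ≈ 13.983 in; Ia = 3700/1323 in ≈ 2.797 in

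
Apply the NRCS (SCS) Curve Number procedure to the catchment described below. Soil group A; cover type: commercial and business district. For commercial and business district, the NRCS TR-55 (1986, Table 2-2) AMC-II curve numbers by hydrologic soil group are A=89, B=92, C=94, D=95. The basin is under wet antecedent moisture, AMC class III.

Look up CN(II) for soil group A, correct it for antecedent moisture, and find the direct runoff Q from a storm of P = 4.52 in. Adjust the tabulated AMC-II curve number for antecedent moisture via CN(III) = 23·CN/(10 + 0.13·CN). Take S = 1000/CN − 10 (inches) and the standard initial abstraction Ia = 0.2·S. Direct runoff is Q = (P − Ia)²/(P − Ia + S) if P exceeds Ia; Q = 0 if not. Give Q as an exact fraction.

Q = 50990607721/12963190425 in ≈ 3.933 in

NRCS table: commercial and business district, soil group A → CN(II) = 89
CN(III) from CN(II)=89: (23·89)/(10 + 0.13·89) = 204700/2157 ≈ 94.900
Retention S: 1000/CN − 10 with CN=94.900 → S = 1100/2047 ≈ 0.537 in
Ia = 0.2·(1100/2047) = 220/2047 in ≈ 0.107 in
Excess rainfall: 4.520 − 0.107 = 4.413 in; P > Ia so Q > 0
Runoff Q = (P−Ia)²/(P−Ia+S) = (4.413)²/(4.413+0.537) = 50990607721/12963190425 ≈ 3.933 in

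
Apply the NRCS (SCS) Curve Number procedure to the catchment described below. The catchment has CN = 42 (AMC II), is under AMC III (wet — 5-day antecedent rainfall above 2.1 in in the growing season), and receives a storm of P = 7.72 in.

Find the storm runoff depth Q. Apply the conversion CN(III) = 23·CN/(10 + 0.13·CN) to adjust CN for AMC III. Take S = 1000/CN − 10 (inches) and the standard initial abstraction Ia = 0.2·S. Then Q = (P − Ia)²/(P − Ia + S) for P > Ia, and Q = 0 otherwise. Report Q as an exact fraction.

Q = 6196680961/1825969425 in ≈ 3.394 in

Wet (AMC III): CN(III) = 23·42/(10 + 0.13·42) = 966/(773/50) = 48300/773 ≈ 62.484
Max retention: S = 1000/(48300/773) − 10 = 2900/483 in (≈ 6.004 in)
Initial abstraction Ia = S/5 = (2900/483)/5 = 580/483 ≈ 1.201 in
Excess rainfall: 7.720 − 1.201 = 6.519 in; P > Ia so Q > 0
Q = (78719/12075)²/((78719/12075) + 2900/483) = (6196680961/145805625)/(151219/12075) = 6196680961/1825969425 in ≈ 3.394 in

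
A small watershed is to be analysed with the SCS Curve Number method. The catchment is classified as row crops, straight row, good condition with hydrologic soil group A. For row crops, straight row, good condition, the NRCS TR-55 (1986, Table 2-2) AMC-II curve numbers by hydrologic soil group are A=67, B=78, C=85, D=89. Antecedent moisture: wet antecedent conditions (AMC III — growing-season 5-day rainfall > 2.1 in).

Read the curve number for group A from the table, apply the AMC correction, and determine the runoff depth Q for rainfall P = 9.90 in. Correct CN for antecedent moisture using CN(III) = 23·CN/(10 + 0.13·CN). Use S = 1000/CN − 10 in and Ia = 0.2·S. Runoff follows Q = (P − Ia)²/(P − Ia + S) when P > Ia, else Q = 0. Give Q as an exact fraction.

NRCS table: row crops, straight row, good condition, soil group A → CN(II) = 67
CN(III) from CN(II)=67: (23·67)/(10 + 0.13·67) = 154100/1871 ≈ 82.362
Retention S: 1000/CN − 10 with CN=82.362 → S = 3300/1541 ≈ 2.141 in
Ia = 0.2·(3300/1541) = 660/1541 in ≈ 0.428 in
P − Ia = 9.900 − 0.428 = 145959/15410 ≈ 9.472 in (> 0, runoff occurs)
Q = (145959/15410)²/((145959/15410) + 3300/1541) = (21304029681/237468100)/(178959/15410) = 58688787/7597130 in ≈ 7.725 in

Q = 58688787/7597130 in ≈ 7.725 in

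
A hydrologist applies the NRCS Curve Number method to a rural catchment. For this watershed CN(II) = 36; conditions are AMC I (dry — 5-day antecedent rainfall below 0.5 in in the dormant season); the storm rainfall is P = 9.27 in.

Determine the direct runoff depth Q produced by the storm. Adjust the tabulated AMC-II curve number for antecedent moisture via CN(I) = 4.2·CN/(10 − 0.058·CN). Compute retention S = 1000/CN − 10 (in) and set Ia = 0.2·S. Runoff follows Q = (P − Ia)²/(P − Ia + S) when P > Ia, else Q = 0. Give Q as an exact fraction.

Dry (AMC I): CN(I) = 4.2·36/(10 − 0.058·36) = (756/5)/(989/125) = 18900/989 ≈ 19.110
Max retention: S = 1000/(18900/989) − 10 = 8000/189 in (≈ 42.328 in)
Ia = 0.2S: 0.2·42.328 = 8.466 in (exactly 1600/189)
P − Ia = 9.270 − 8.466 = 15203/18900 ≈ 0.804 in (> 0, runoff occurs)
Q: (15203/18900)² ÷ (815203/18900) = 231131209/15407336700 in (≈ 0.015 in)

Q = 231131209/15407336700 in ≈ 0.015 in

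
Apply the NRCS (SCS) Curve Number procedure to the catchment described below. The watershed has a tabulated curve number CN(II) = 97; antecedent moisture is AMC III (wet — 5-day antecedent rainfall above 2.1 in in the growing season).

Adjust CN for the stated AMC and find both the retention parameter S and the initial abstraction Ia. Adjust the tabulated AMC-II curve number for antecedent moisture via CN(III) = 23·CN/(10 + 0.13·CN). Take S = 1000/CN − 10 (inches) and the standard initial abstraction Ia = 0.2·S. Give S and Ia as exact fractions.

S = 300/2231 in ≈ 0.134 in; Ia = 60/2231 in ≈ 0.027 in

CN(III) from CN(II)=97: (23·97)/(10 + 0.13·97) = 223100/2261 ≈ 98.673
Max retention: S = 1000/(223100/2261) − 10 = 300/2231 in (≈ 0.134 in)
Initial abstraction Ia = S/5 = (300/2231)/5 = 60/2231 ≈ 0.027 in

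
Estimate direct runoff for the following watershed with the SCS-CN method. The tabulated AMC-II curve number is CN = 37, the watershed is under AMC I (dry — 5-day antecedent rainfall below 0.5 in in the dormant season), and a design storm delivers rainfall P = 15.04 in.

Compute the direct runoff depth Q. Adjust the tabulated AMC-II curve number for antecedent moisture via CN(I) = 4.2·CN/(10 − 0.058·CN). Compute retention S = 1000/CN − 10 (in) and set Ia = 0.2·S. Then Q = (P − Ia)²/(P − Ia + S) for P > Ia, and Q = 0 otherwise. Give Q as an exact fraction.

Q = 5139218/5077325 in ≈ 1.012 in

Adjust CN=37 to AMC I: 4.2·37/(10 − 0.058·37) → (777/5) ÷ (3927/500) = 3700/187 ≈ 19.786
Retention S: 1000/CN − 10 with CN=19.786 → S = 1500/37 ≈ 40.541 in
Ia = 0.2S: 0.2·40.541 = 8.108 in (exactly 300/37)
Since P=15.040 > Ia=8.108: effective rainfall P−Ia = 6412/925 in
Q = (6412/925)²/((6412/925) + 1500/37) = (41113744/855625)/(43912/925) = 5139218/5077325 in ≈ 1.012 in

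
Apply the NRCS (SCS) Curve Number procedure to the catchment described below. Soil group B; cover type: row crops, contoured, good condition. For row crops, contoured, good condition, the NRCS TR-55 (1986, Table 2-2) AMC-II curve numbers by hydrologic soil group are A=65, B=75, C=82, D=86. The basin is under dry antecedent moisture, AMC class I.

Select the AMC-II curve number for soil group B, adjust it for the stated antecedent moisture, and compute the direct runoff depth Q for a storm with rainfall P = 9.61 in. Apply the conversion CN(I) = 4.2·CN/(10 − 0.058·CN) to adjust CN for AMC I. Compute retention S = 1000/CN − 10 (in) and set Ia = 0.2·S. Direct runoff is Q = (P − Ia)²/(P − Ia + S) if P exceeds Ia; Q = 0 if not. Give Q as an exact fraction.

NRCS table: row crops, contoured, good condition, soil group B → CN(II) = 75
Dry (AMC I): CN(I) = 4.2·75/(10 − 0.058·75) = 315/(113/20) = 6300/113 ≈ 55.752
Max retention: S = 1000/(6300/113) − 10 = 500/63 in (≈ 7.937 in)
Ia = 0.2S: 0.2·7.937 = 1.587 in (exactly 100/63)
Excess rainfall: 9.610 − 1.587 = 8.023 in; P > Ia so Q > 0
Q: (50543/6300)² ÷ (100543/6300) = 2554594849/633420900 in (≈ 4.033 in)

Q = 2554594849/633420900 in ≈ 4.033 in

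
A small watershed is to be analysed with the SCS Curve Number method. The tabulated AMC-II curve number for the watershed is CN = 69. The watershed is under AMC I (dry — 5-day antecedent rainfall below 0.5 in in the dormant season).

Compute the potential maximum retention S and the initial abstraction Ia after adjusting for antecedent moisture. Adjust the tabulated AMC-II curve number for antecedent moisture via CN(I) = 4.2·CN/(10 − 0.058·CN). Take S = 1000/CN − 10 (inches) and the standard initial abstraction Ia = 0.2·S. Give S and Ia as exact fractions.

S = 15500/1449 in ≈ 10.697 in; Ia = 3100/1449 in ≈ 2.139 in

CN(I) from CN(II)=69: (4.2·69)/(10 − 0.058·69) = 144900/2999 ≈ 48.316
Max retention: S = 1000/(144900/2999) − 10 = 15500/1449 in (≈ 10.697 in)
Ia = 0.2·(15500/1449) = 3100/1449 in ≈ 2.139 in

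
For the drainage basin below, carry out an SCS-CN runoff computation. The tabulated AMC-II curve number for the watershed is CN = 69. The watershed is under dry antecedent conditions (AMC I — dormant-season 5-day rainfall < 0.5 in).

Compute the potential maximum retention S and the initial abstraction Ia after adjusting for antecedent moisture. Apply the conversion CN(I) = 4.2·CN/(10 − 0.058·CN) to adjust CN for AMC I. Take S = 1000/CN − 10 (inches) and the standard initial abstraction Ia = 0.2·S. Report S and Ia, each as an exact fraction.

S = 15500/1449 in ≈ 10.697 in; Ia = 3100/1449 in ≈ 2.139 in

Dry (AMC I): CN(I) = 4.2·69/(10 − 0.058·69) = (1449/5)/(2999/500) = 144900/2999 ≈ 48.316
S = 1000/(144900/2999) − 10 = 15500/1449 in ≈ 10.697 in
Ia = 0.2·(15500/1449) = 3100/1449 in ≈ 2.139 in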